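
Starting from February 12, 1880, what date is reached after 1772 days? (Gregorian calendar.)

+366 (one year; includes Feb 29, 1880) → Feb 12, 1881 (1406 left).
+365 (one year) → Feb 12, 1882 (1041 left).
+365 (one year) → Feb 12, 1883 (676 left).
+365 (one year) → Feb 12, 1884 (311 left).
Feb has 29 days: +18 → Mar 1, 1884 (293 left).
Mar has 31 days: +31 → Apr 1, 1884 (262 left).
Apr has 30 days: +30 → May 1, 1884 (232 left).
May has 31 days: +31 → Jun 1, 1884 (201 left).
Jun has 30 days: +30 → Jul 1, 1884 (171 left).
Jul has 31 days: +31 → Aug 1, 1884 (140 left).
Aug has 31 days: +31 → Sep 1, 1884 (109 left).
Sep has 30 days: +30 → Oct 1, 1884 (79 left).
Oct has 31 days: +31 → Nov 1, 1884 (48 left).
Nov has 30 days: +30 → Dec 1, 1884 (18 left).
+18 → Dec 19, 1884.

December 19, 1884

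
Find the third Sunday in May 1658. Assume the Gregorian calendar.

May 1, 1658 is a Wednesday.
The first Sunday is therefore May 5 (4 days later).
The third Sunday is 5 + 2×7 = May 19.

May 19, 1658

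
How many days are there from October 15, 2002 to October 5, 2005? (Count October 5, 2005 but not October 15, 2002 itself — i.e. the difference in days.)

Oct 15, 2002 → Oct 15, 2003: 365 days.
Oct 15, 2003 → Oct 15, 2004: 366 days (Feb 29, 2004 is in that span).
Oct 15, 2004 → Nov 15, 2004: 31 days (October has 31).
Nov 15, 2004 → Dec 15, 2004: 30 days (November has 30).
Dec 15, 2004 → Jan 15, 2005: 31 days (December has 31).
Jan 15, 2005 → Feb 15, 2005: 31 days (January has 31).
Feb 15, 2005 → Mar 15, 2005: 28 days (February has 28).
Mar 15, 2005 → Apr 15, 2005: 31 days (March has 31).
Apr 15, 2005 → May 15, 2005: 30 days (April has 30).
May 15, 2005 → Jun 15, 2005: 31 days (May has 31).
Jun 15, 2005 → Jul 15, 2005: 30 days (June has 30).
Jul 15, 2005 → Aug 15, 2005: 31 days (July has 31).
Aug 15, 2005 → Sep 15, 2005: 31 days (August has 31).
Sep 15, 2005 → Oct 5, 2005: 20 days.
Total: 1086 days.

1086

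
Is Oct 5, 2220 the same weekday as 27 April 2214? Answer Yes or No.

From Apr 27, 2214 to Oct 5, 2220 is 2353 days.
2353 mod 7 = 1, so they are different weekdays.
(Apr 27, 2214 is a Wednesday; Oct 5, 2220 is a Thursday.)

No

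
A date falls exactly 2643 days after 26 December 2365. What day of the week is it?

First find the weekday of Dec 26, 2365. Doomsday rule: the anchor day for the 2300s is Wednesday. For year 65: 65÷12 = 5 r 5, and 5÷4 = 1, so 5+5+1 = 11.
Wednesday + 11 ≡ Sunday — that's 2365's doomsday.
In December the doomsday date is Dec 12.
Dec 26 is 14 days after Dec 12; 14 mod 7 = 0, so Sunday + 0 = Sunday.
2643 mod 7 = 4, so 2643 days after a Sunday is Sunday + 4 = Thursday.

Thursday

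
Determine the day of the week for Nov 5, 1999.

Friday

January 1, 1999 is a Friday.
Jan 1, 1999 → Feb 1, 1999: 31 days (January has 31).
Feb 1, 1999 → Mar 1, 1999: 28 days (February has 28).
Mar 1, 1999 → Apr 1, 1999: 31 days (March has 31).
Apr 1, 1999 → May 1, 1999: 30 days (April has 30).
May 1, 1999 → Jun 1, 1999: 31 days (May has 31).
Jun 1, 1999 → Jul 1, 1999: 30 days (June has 30).
Jul 1, 1999 → Aug 1, 1999: 31 days (July has 31).
Aug 1, 1999 → Sep 1, 1999: 31 days (August has 31).
Sep 1, 1999 → Oct 1, 1999: 30 days (September has 30).
Oct 1, 1999 → Nov 1, 1999: 31 days (October has 31).
Nov 1, 1999 → Nov 5, 1999: 4 days.
Total: 308 days.
308 mod 7 = 0, so Friday + 0 = Friday.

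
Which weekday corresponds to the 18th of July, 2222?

Doomsday rule: the anchor day for the 2200s is Friday. For year 22: 22÷12 = 1 r 10, and 10÷4 = 2, so 1+10+2 = 13.
Friday + 13 ≡ Thursday — that's 2222's doomsday.
In July the doomsday date is Jul 11.
Jul 18 is 7 days after Jul 11; 7 mod 7 = 0, so Thursday + 0 = Thursday.

Thursday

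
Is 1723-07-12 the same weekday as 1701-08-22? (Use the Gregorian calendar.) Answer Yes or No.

Yes

From Aug 22, 1701 to Jul 12, 1723 is 7994 days.
7994 mod 7 = 0, so they are the same weekday.
(Aug 22, 1701 is a Monday; Jul 12, 1723 is a Monday.)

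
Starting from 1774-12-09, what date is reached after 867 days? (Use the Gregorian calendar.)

April 24, 1777

+365 (one year) → Dec 9, 1775 (502 left).
+366 (one year; includes Feb 29, 1776) → Dec 9, 1776 (136 left).
Dec has 31 days: +23 → Jan 1, 1777 (113 left).
Jan has 31 days: +31 → Feb 1, 1777 (82 left).
Feb has 28 days: +28 → Mar 1, 1777 (54 left).
Mar has 31 days: +31 → Apr 1, 1777 (23 left).
+23 → Apr 24, 1777.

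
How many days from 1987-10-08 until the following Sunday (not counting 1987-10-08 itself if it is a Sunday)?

3

Oct 8, 1987 is a Thursday.
From Thursday to the next Sunday is 3 days.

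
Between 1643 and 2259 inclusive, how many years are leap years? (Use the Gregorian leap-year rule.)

149

Multiples of 4 in [1643,2259]: 154.
Of those, multiples of 100: 6 (not leap unless ÷400).
Multiples of 400: 1.
Leap years = 154 − 6 + 1 = 149.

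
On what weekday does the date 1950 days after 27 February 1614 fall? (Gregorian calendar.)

First find the weekday of Feb 27, 1614. Doomsday rule: the anchor day for the 1600s is Tuesday. For year 14: 14÷12 = 1 r 2, and 2÷4 = 0, so 1+2+0 = 3.
Tuesday + 3 ≡ Friday — that's 1614's doomsday.
In February the doomsday date is Feb 28 (1614 is not a leap year).
Feb 27 is 1 day before Feb 28; 1 mod 7 = 1, so Friday − 1 = Thursday.
1950 mod 7 = 4, so 1950 days after a Thursday is Thursday + 4 = Monday.

Monday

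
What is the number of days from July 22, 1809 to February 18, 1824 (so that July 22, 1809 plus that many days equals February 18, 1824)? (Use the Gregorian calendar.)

5324

Jul 22, 1809 → Jul 22, 1810: 365 days.
Jul 22, 1810 → Jul 22, 1811: 365 days.
Jul 22, 1811 → Jul 22, 1812: 366 days (Feb 29, 1812 is in that span).
Jul 22, 1812 → Jul 22, 1813: 365 days.
Jul 22, 1813 → Jul 22, 1814: 365 days.
Jul 22, 1814 → Jul 22, 1815: 365 days.
Jul 22, 1815 → Jul 22, 1816: 366 days (Feb 29, 1816 is in that span).
Jul 22, 1816 → Jul 22, 1817: 365 days.
Jul 22, 1817 → Jul 22, 1818: 365 days.
Jul 22, 1818 → Jul 22, 1819: 365 days.
Jul 22, 1819 → Jul 22, 1820: 366 days (Feb 29, 1820 is in that span).
Jul 22, 1820 → Jul 22, 1821: 365 days.
Jul 22, 1821 → Jul 22, 1822: 365 days.
Jul 22, 1822 → Jul 22, 1823: 365 days.
Jul 22, 1823 → Aug 22, 1823: 31 days (July has 31).
Aug 22, 1823 → Sep 22, 1823: 31 days (August has 31).
Sep 22, 1823 → Oct 22, 1823: 30 days (September has 30).
Oct 22, 1823 → Nov 22, 1823: 31 days (October has 31).
Nov 22, 1823 → Dec 22, 1823: 30 days (November has 30).
Dec 22, 1823 → Jan 22, 1824: 31 days (December has 31).
Jan 22, 1824 → Feb 18, 1824: 27 days.
Total: 5324 days.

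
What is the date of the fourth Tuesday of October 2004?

October 26, 2004

October 1, 2004 is a Friday.
The first Tuesday is therefore October 5 (4 days later).
The fourth Tuesday is 5 + 3×7 = October 26.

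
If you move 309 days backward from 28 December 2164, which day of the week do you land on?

First find the weekday of Dec 28, 2164. Doomsday rule: the anchor day for the 2100s is Sunday. For year 64: 64÷12 = 5 r 4, and 4÷4 = 1, so 5+4+1 = 10.
Sunday + 10 ≡ Wednesday — that's 2164's doomsday.
In December the doomsday date is Dec 12.
Dec 28 is 16 days after Dec 12; 16 mod 7 = 2, so Wednesday + 2 = Friday.
309 mod 7 = 1, so 309 days before a Friday is Friday − 1 = Thursday.

Thursday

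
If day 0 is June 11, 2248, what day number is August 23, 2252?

Jun 11, 2248 → Jun 11, 2249: 365 days.
Jun 11, 2249 → Jun 11, 2250: 365 days.
Jun 11, 2250 → Jun 11, 2251: 365 days.
Jun 11, 2251 → Jun 11, 2252: 366 days (Feb 29, 2252 is in that span).
Jun 11, 2252 → Jul 11, 2252: 30 days (June has 30).
Jul 11, 2252 → Aug 11, 2252: 31 days (July has 31).
Aug 11, 2252 → Aug 23, 2252: 12 days.
Total: 1534 days.

1534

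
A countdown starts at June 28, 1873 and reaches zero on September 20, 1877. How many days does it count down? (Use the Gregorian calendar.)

Jun 28, 1873 → Jun 28, 1874: 365 days.
Jun 28, 1874 → Jun 28, 1875: 365 days.
Jun 28, 1875 → Jun 28, 1876: 366 days (Feb 29, 1876 is in that span).
Jun 28, 1876 → Jun 28, 1877: 365 days.
Jun 28, 1877 → Jul 28, 1877: 30 days (June has 30).
Jul 28, 1877 → Aug 28, 1877: 31 days (July has 31).
Aug 28, 1877 → Sep 20, 1877: 23 days.
Total: 1545 days.

1545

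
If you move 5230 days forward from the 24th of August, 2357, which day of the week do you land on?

Sunday

Aug 24, 2357 is a Saturday.
5230 mod 7 = 1, so 5230 days after a Saturday is Saturday + 1 = Sunday.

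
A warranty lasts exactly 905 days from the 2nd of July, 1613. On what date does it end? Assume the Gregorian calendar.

December 24, 1615

+365 (one year) → Jul 2, 1614 (540 left).
+365 (one year) → Jul 2, 1615 (175 left).
Jul has 31 days: +30 → Aug 1, 1615 (145 left).
Aug has 31 days: +31 → Sep 1, 1615 (114 left).
Sep has 30 days: +30 → Oct 1, 1615 (84 left).
Oct has 31 days: +31 → Nov 1, 1615 (53 left).
Nov has 30 days: +30 → Dec 1, 1615 (23 left).
+23 → Dec 24, 1615.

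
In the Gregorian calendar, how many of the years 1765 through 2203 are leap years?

Multiples of 4 in [1765,2203]: 109.
Of those, multiples of 100: 5 (not leap unless ÷400).
Multiples of 400: 1.
Leap years = 109 − 5 + 1 = 105.

105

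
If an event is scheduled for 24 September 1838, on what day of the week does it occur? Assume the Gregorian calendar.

Monday

Doomsday rule: the anchor day for the 1800s is Friday. For year 38: 38÷12 = 3 r 2, and 2÷4 = 0, so 3+2+0 = 5.
Friday + 5 ≡ Wednesday — that's 1838's doomsday.
In September the doomsday date is Sep 5.
Sep 24 is 19 days after Sep 5; 19 mod 7 = 5, so Wednesday + 5 = Monday.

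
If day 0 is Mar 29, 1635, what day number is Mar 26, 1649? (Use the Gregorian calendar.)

5111

Mar 29, 1635 → Mar 29, 1636: 366 days (Feb 29, 1636 is in that span).
Mar 29, 1636 → Mar 29, 1637: 365 days.
Mar 29, 1637 → Mar 29, 1638: 365 days.
Mar 29, 1638 → Mar 29, 1639: 365 days.
Mar 29, 1639 → Mar 29, 1640: 366 days (Feb 29, 1640 is in that span).
Mar 29, 1640 → Mar 29, 1641: 365 days.
Mar 29, 1641 → Mar 29, 1642: 365 days.
Mar 29, 1642 → Mar 29, 1643: 365 days.
Mar 29, 1643 → Mar 29, 1644: 366 days (Feb 29, 1644 is in that span).
Mar 29, 1644 → Mar 29, 1645: 365 days.
Mar 29, 1645 → Mar 29, 1646: 365 days.
Mar 29, 1646 → Mar 29, 1647: 365 days.
Mar 29, 1647 → Mar 29, 1648: 366 days (Feb 29, 1648 is in that span).
Mar 29, 1648 → Apr 29, 1648: 31 days (March has 31).
Apr 29, 1648 → May 29, 1648: 30 days (April has 30).
May 29, 1648 → Jun 29, 1648: 31 days (May has 31).
Jun 29, 1648 → Jul 29, 1648: 30 days (June has 30).
Jul 29, 1648 → Aug 29, 1648: 31 days (July has 31).
Aug 29, 1648 → Sep 29, 1648: 31 days (August has 31).
Sep 29, 1648 → Oct 29, 1648: 30 days (September has 30).
Oct 29, 1648 → Nov 29, 1648: 31 days (October has 31).
Nov 29, 1648 → Dec 29, 1648: 30 days (November has 30).
Dec 29, 1648 → Jan 29, 1649: 31 days (December has 31).
Jan 29, 1649 → Feb 28, 1649: 30 days (January has 31).
Feb 28, 1649 → Mar 26, 1649: 26 days.
Total: 5111 days.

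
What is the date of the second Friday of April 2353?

April 10, 2353

April 1, 2353 is a Wednesday.
The first Friday is therefore April 3 (2 days later).
The second Friday is 3 + 1×7 = April 10.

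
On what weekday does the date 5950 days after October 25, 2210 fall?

Thursday

Oct 25, 2210 is a Thursday.
5950 mod 7 = 0, so 5950 days after a Thursday is Thursday + 0 = Thursday.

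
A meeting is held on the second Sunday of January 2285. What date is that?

January 11, 2285

January 1, 2285 is a Thursday.
The first Sunday is therefore January 4 (3 days later).
The second Sunday is 4 + 1×7 = January 11.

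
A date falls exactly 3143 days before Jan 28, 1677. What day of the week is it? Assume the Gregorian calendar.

Thursday

First find the weekday of Jan 28, 1677. Doomsday rule: the anchor day for the 1600s is Tuesday. For year 77: 77÷12 = 6 r 5, and 5÷4 = 1, so 6+5+1 = 12.
Tuesday + 12 ≡ Sunday — that's 1677's doomsday.
In January the doomsday date is Jan 3 (1677 is not a leap year).
Jan 28 is 25 days after Jan 3; 25 mod 7 = 4, so Sunday + 4 = Thursday.
3143 mod 7 = 0, so 3143 days before a Thursday is Thursday − 0 = Thursday.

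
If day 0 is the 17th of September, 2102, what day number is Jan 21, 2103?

126

Sep 17, 2102 → Oct 17, 2102: 30 days (September has 30).
Oct 17, 2102 → Nov 17, 2102: 31 days (October has 31).
Nov 17, 2102 → Dec 17, 2102: 30 days (November has 30).
Dec 17, 2102 → Jan 17, 2103: 31 days (December has 31).
Jan 17, 2103 → Jan 21, 2103: 4 days.
Total: 126 days.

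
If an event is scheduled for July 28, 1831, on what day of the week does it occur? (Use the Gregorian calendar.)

Thursday

Doomsday rule: the anchor day for the 1800s is Friday. For year 31: 31÷12 = 2 r 7, and 7÷4 = 1, so 2+7+1 = 10.
Friday + 10 ≡ Monday — that's 1831's doomsday.
In July the doomsday date is Jul 11.
Jul 28 is 17 days after Jul 11; 17 mod 7 = 3, so Monday + 3 = Thursday.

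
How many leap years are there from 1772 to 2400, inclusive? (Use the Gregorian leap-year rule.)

153

Multiples of 4 in [1772,2400]: 158.
Of those, multiples of 100: 7 (not leap unless ÷400).
Multiples of 400: 2.
Leap years = 158 − 7 + 2 = 153.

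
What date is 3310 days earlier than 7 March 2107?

−365 (one year) → Mar 7, 2106 (2945 left).
−365 (one year) → Mar 7, 2105 (2580 left).
−365 (one year) → Mar 7, 2104 (2215 left).
−366 (one year; includes Feb 29, 2104) → Mar 7, 2103 (1849 left).
−365 (one year) → Mar 7, 2102 (1484 left).
−365 (one year) → Mar 7, 2101 (1119 left).
−365 (one year) → Mar 7, 2100 (754 left).
−365 (one year) → Mar 7, 2099 (389 left).
−7 → Feb 28, 2099 (end of Feb, 28 days; 382 left).
−28 → Jan 31, 2099 (end of Jan, 31 days; 354 left).
−31 → Dec 31, 2098 (end of Dec, 31 days; 323 left).
−31 → Nov 30, 2098 (end of Nov, 30 days; 292 left).
−30 → Oct 31, 2098 (end of Oct, 31 days; 262 left).
−31 → Sep 30, 2098 (end of Sep, 30 days; 231 left).
−30 → Aug 31, 2098 (end of Aug, 31 days; 201 left).
−31 → Jul 31, 2098 (end of Jul, 31 days; 170 left).
−31 → Jun 30, 2098 (end of Jun, 30 days; 139 left).
−30 → May 31, 2098 (end of May, 31 days; 109 left).
−31 → Apr 30, 2098 (end of Apr, 30 days; 78 left).
−30 → Mar 31, 2098 (end of Mar, 31 days; 48 left).
−31 → Feb 28, 2098 (end of Feb, 28 days; 17 left).
−17 → Feb 11, 2098.

February 11, 2098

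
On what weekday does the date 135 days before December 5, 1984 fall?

Dec 5, 1984 is a Wednesday.
135 mod 7 = 2, so 135 days before a Wednesday is Wednesday − 2 = Monday.

Monday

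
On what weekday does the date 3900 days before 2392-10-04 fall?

Saturday

Oct 4, 2392 is a Sunday.
3900 mod 7 = 1, so 3900 days before a Sunday is Sunday − 1 = Saturday.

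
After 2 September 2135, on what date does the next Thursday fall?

September 8, 2135

Sep 2, 2135 is a Friday.
From Friday to the next Thursday is 6 days.
Sep 2, 2135 + 6 = Sep 8, 2135.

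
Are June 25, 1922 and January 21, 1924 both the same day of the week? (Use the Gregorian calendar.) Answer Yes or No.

No

From Jun 25, 1922 to Jan 21, 1924 is 575 days.
575 mod 7 = 1, so they are different weekdays.
(Jun 25, 1922 is a Sunday; Jan 21, 1924 is a Monday.)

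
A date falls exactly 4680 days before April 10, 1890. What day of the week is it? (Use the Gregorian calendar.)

Sunday

First find the weekday of Apr 10, 1890. Doomsday rule: the anchor day for the 1800s is Friday. For year 90: 90÷12 = 7 r 6, and 6÷4 = 1, so 7+6+1 = 14.
Friday + 14 ≡ Friday — that's 1890's doomsday.
In April the doomsday date is Apr 4.
Apr 10 is 6 days after Apr 4; 6 mod 7 = 6, so Friday + 6 = Thursday.
4680 mod 7 = 4, so 4680 days before a Thursday is Thursday − 4 = Sunday.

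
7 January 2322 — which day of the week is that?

Doomsday rule: the anchor day for the 2300s is Wednesday. For year 22: 22÷12 = 1 r 10, and 10÷4 = 2, so 1+10+2 = 13.
Wednesday + 13 ≡ Tuesday — that's 2322's doomsday.
In January the doomsday date is Jan 3 (2322 is not a leap year).
Jan 7 is 4 days after Jan 3; 4 mod 7 = 4, so Tuesday + 4 = Saturday.

Saturday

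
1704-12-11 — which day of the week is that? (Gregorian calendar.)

Thursday

Doomsday rule: the anchor day for the 1700s is Sunday. For year 04: 4÷12 = 0 r 4, and 4÷4 = 1, so 0+4+1 = 5.
Sunday + 5 ≡ Friday — that's 1704's doomsday.
In December the doomsday date is Dec 12.
Dec 11 is 1 day before Dec 12; 1 mod 7 = 1, so Friday − 1 = Thursday.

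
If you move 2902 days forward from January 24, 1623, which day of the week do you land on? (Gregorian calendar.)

Saturday

First find the weekday of Jan 24, 1623. Doomsday rule: the anchor day for the 1600s is Tuesday. For year 23: 23÷12 = 1 r 11, and 11÷4 = 2, so 1+11+2 = 14.
Tuesday + 14 ≡ Tuesday — that's 1623's doomsday.
In January the doomsday date is Jan 3 (1623 is not a leap year).
Jan 24 is 21 days after Jan 3; 21 mod 7 = 0, so Tuesday + 0 = Tuesday.
2902 mod 7 = 4, so 2902 days after a Tuesday is Tuesday + 4 = Saturday.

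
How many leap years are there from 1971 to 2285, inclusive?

Multiples of 4 in [1971,2285]: 79.
Of those, multiples of 100: 3 (not leap unless ÷400).
Multiples of 400: 1.
Leap years = 79 − 3 + 1 = 77.

77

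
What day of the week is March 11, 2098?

Tuesday

January 1, 2098 is a Wednesday.
Jan 1, 2098 → Feb 1, 2098: 31 days (January has 31).
Feb 1, 2098 → Mar 1, 2098: 28 days (February has 28).
Mar 1, 2098 → Mar 11, 2098: 10 days.
Total: 69 days.
69 mod 7 = 6, so Wednesday + 6 = Tuesday.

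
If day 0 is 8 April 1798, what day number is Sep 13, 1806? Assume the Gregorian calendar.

Apr 8, 1798 → Apr 8, 1799: 365 days.
Apr 8, 1799 → Apr 8, 1800: 365 days.
Apr 8, 1800 → Apr 8, 1801: 365 days.
Apr 8, 1801 → Apr 8, 1802: 365 days.
Apr 8, 1802 → Apr 8, 1803: 365 days.
Apr 8, 1803 → Apr 8, 1804: 366 days (Feb 29, 1804 is in that span).
Apr 8, 1804 → Apr 8, 1805: 365 days.
Apr 8, 1805 → Apr 8, 1806: 365 days.
Apr 8, 1806 → May 8, 1806: 30 days (April has 30).
May 8, 1806 → Jun 8, 1806: 31 days (May has 31).
Jun 8, 1806 → Jul 8, 1806: 30 days (June has 30).
Jul 8, 1806 → Aug 8, 1806: 31 days (July has 31).
Aug 8, 1806 → Sep 8, 1806: 31 days (August has 31).
Sep 8, 1806 → Sep 13, 1806: 5 days.
Total: 3079 days.

3079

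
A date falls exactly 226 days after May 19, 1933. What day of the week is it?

First find the weekday of May 19, 1933. Doomsday rule: the anchor day for the 1900s is Wednesday. For year 33: 33÷12 = 2 r 9, and 9÷4 = 2, so 2+9+2 = 13.
Wednesday + 13 ≡ Tuesday — that's 1933's doomsday.
In May the doomsday date is May 9.
May 19 is 10 days after May 9; 10 mod 7 = 3, so Tuesday + 3 = Friday.
226 mod 7 = 2, so 226 days after a Friday is Friday + 2 = Sunday.

Sunday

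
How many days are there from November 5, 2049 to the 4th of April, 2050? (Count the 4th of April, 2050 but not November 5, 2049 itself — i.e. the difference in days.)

150

Nov 5, 2049 → Dec 5, 2049: 30 days (November has 30).
Dec 5, 2049 → Jan 5, 2050: 31 days (December has 31).
Jan 5, 2050 → Feb 5, 2050: 31 days (January has 31).
Feb 5, 2050 → Mar 5, 2050: 28 days (February has 28).
Mar 5, 2050 → Apr 4, 2050: 30 days.
Total: 150 days.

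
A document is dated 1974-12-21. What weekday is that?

Saturday

January 1, 1974 is a Tuesday.
Jan 1, 1974 → Feb 1, 1974: 31 days (January has 31).
Feb 1, 1974 → Mar 1, 1974: 28 days (February has 28).
Mar 1, 1974 → Apr 1, 1974: 31 days (March has 31).
Apr 1, 1974 → May 1, 1974: 30 days (April has 30).
May 1, 1974 → Jun 1, 1974: 31 days (May has 31).
Jun 1, 1974 → Jul 1, 1974: 30 days (June has 30).
Jul 1, 1974 → Aug 1, 1974: 31 days (July has 31).
Aug 1, 1974 → Sep 1, 1974: 31 days (August has 31).
Sep 1, 1974 → Oct 1, 1974: 30 days (September has 30).
Oct 1, 1974 → Nov 1, 1974: 31 days (October has 31).
Nov 1, 1974 → Dec 1, 1974: 30 days (November has 30).
Dec 1, 1974 → Dec 21, 1974: 20 days.
Total: 354 days.
354 mod 7 = 4, so Tuesday + 4 = Saturday.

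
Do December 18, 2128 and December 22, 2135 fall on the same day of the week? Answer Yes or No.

No

From Dec 18, 2128 to Dec 22, 2135 is 2560 days.
2560 mod 7 = 5, so they are different weekdays.
(Dec 18, 2128 is a Saturday; Dec 22, 2135 is a Thursday.)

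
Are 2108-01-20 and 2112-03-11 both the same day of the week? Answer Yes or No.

From Jan 20, 2108 to Mar 11, 2112 is 1512 days.
1512 mod 7 = 0, so they are the same weekday.
(Jan 20, 2108 is a Friday; Mar 11, 2112 is a Friday.)

Yes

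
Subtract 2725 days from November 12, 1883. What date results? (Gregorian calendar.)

−365 (one year) → Nov 12, 1882 (2360 left).
−365 (one year) → Nov 12, 1881 (1995 left).
−365 (one year) → Nov 12, 1880 (1630 left).
−366 (one year; includes Feb 29, 1880) → Nov 12, 1879 (1264 left).
−365 (one year) → Nov 12, 1878 (899 left).
−365 (one year) → Nov 12, 1877 (534 left).
−365 (one year) → Nov 12, 1876 (169 left).
−12 → Oct 31, 1876 (end of Oct, 31 days; 157 left).
−31 → Sep 30, 1876 (end of Sep, 30 days; 126 left).
−30 → Aug 31, 1876 (end of Aug, 31 days; 96 left).
−31 → Jul 31, 1876 (end of Jul, 31 days; 65 left).
−31 → Jun 30, 1876 (end of Jun, 30 days; 34 left).
−30 → May 31, 1876 (end of May, 31 days; 4 left).
−4 → May 27, 1876.

May 27, 1876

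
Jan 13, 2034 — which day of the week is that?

Friday

Doomsday rule: the anchor day for the 2000s is Tuesday. For year 34: 34÷12 = 2 r 10, and 10÷4 = 2, so 2+10+2 = 14.
Tuesday + 14 ≡ Tuesday — that's 2034's doomsday.
In January the doomsday date is Jan 3 (2034 is not a leap year).
Jan 13 is 10 days after Jan 3; 10 mod 7 = 3, so Tuesday + 3 = Friday.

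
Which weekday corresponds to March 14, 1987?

Doomsday rule: the anchor day for the 1900s is Wednesday. For year 87: 87÷12 = 7 r 3, and 3÷4 = 0, so 7+3+0 = 10.
Wednesday + 10 ≡ Saturday — that's 1987's doomsday.
In March the doomsday date is Mar 14.
Mar 14 is the doomsday itself: Saturday.

Saturday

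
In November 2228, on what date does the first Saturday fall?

November 1, 2228

November 1, 2228 is a Saturday.
The first Saturday is therefore November 1 (same day).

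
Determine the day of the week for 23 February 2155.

January 1, 2155 is a Wednesday.
Jan 1, 2155 → Feb 1, 2155: 31 days (January has 31).
Feb 1, 2155 → Feb 23, 2155: 22 days.
Total: 53 days.
53 mod 7 = 4, so Wednesday + 4 = Sunday.

Sunday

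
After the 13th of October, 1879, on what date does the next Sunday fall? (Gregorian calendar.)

Oct 13, 1879 is a Monday.
From Monday to the next Sunday is 6 days.
Oct 13, 1879 + 6 = Oct 19, 1879.

October 19, 1879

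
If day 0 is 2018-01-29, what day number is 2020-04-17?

809

Jan 29, 2018 → Jan 29, 2019: 365 days.
Jan 29, 2019 → Jan 29, 2020: 365 days.
Jan 29, 2020 → Feb 29, 2020: 31 days (January has 31).
Feb 29, 2020 → Mar 29, 2020: 29 days (February has 29).
Mar 29, 2020 → Apr 17, 2020: 19 days.
Total: 809 days.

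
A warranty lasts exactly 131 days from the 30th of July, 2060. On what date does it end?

Jul has 31 days: +2 → Aug 1, 2060 (129 left).
Aug has 31 days: +31 → Sep 1, 2060 (98 left).
Sep has 30 days: +30 → Oct 1, 2060 (68 left).
Oct has 31 days: +31 → Nov 1, 2060 (37 left).
Nov has 30 days: +30 → Dec 1, 2060 (7 left).
+7 → Dec 8, 2060.

December 8, 2060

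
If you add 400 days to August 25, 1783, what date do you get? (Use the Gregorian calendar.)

Aug has 31 days: +7 → Sep 1, 1783 (393 left).
Sep has 30 days: +30 → Oct 1, 1783 (363 left).
Oct has 31 days: +31 → Nov 1, 1783 (332 left).
Nov has 30 days: +30 → Dec 1, 1783 (302 left).
Dec has 31 days: +31 → Jan 1, 1784 (271 left).
Jan has 31 days: +31 → Feb 1, 1784 (240 left).
Feb has 29 days: +29 → Mar 1, 1784 (211 left).
Mar has 31 days: +31 → Apr 1, 1784 (180 left).
Apr has 30 days: +30 → May 1, 1784 (150 left).
May has 31 days: +31 → Jun 1, 1784 (119 left).
Jun has 30 days: +30 → Jul 1, 1784 (89 left).
Jul has 31 days: +31 → Aug 1, 1784 (58 left).
Aug has 31 days: +31 → Sep 1, 1784 (27 left).
+27 → Sep 28, 1784.

September 28, 1784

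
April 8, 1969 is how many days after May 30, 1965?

1409

May 30, 1965 → May 30, 1966: 365 days.
May 30, 1966 → May 30, 1967: 365 days.
May 30, 1967 → May 30, 1968: 366 days (Feb 29, 1968 is in that span).
May 30, 1968 → Jun 30, 1968: 31 days (May has 31).
Jun 30, 1968 → Jul 30, 1968: 30 days (June has 30).
Jul 30, 1968 → Aug 30, 1968: 31 days (July has 31).
Aug 30, 1968 → Sep 30, 1968: 31 days (August has 31).
Sep 30, 1968 → Oct 30, 1968: 30 days (September has 30).
Oct 30, 1968 → Nov 30, 1968: 31 days (October has 31).
Nov 30, 1968 → Dec 30, 1968: 30 days (November has 30).
Dec 30, 1968 → Jan 30, 1969: 31 days (December has 31).
Jan 30, 1969 → Feb 28, 1969: 29 days (January has 31).
Feb 28, 1969 → Mar 28, 1969: 28 days (February has 28).
Mar 28, 1969 → Apr 8, 1969: 11 days.
Total: 1409 days.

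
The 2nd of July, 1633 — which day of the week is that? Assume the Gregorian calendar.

Saturday

Doomsday rule: the anchor day for the 1600s is Tuesday. For year 33: 33÷12 = 2 r 9, and 9÷4 = 2, so 2+9+2 = 13.
Tuesday + 13 ≡ Monday — that's 1633's doomsday.
In July the doomsday date is Jul 11.
Jul 2 is 9 days before Jul 11; 9 mod 7 = 2, so Monday − 2 = Saturday.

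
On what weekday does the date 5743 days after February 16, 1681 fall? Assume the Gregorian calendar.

First find the weekday of Feb 16, 1681. Doomsday rule: the anchor day for the 1600s is Tuesday. For year 81: 81÷12 = 6 r 9, and 9÷4 = 2, so 6+9+2 = 17.
Tuesday + 17 ≡ Friday — that's 1681's doomsday.
In February the doomsday date is Feb 28 (1681 is not a leap year).
Feb 16 is 12 days before Feb 28; 12 mod 7 = 5, so Friday − 5 = Sunday.
5743 mod 7 = 3, so 5743 days after a Sunday is Sunday + 3 = Wednesday.

Wednesday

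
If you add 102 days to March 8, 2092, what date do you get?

June 18, 2092

Mar has 31 days: +24 → Apr 1, 2092 (78 left).
Apr has 30 days: +30 → May 1, 2092 (48 left).
May has 31 days: +31 → Jun 1, 2092 (17 left).
+17 → Jun 18, 2092.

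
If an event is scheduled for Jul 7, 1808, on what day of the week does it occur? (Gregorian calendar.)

Doomsday rule: the anchor day for the 1800s is Friday. For year 08: 8÷12 = 0 r 8, and 8÷4 = 2, so 0+8+2 = 10.
Friday + 10 ≡ Monday — that's 1808's doomsday.
In July the doomsday date is Jul 11.
Jul 7 is 4 days before Jul 11; 4 mod 7 = 4, so Monday − 4 = Thursday.

Thursday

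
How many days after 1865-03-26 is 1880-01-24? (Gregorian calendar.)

Mar 26, 1865 → Mar 26, 1866: 365 days.
Mar 26, 1866 → Mar 26, 1867: 365 days.
Mar 26, 1867 → Mar 26, 1868: 366 days (Feb 29, 1868 is in that span).
Mar 26, 1868 → Mar 26, 1869: 365 days.
Mar 26, 1869 → Mar 26, 1870: 365 days.
Mar 26, 1870 → Mar 26, 1871: 365 days.
Mar 26, 1871 → Mar 26, 1872: 366 days (Feb 29, 1872 is in that span).
Mar 26, 1872 → Mar 26, 1873: 365 days.
Mar 26, 1873 → Mar 26, 1874: 365 days.
Mar 26, 1874 → Mar 26, 1875: 365 days.
Mar 26, 1875 → Mar 26, 1876: 366 days (Feb 29, 1876 is in that span).
Mar 26, 1876 → Mar 26, 1877: 365 days.
Mar 26, 1877 → Mar 26, 1878: 365 days.
Mar 26, 1878 → Mar 26, 1879: 365 days.
Mar 26, 1879 → Apr 26, 1879: 31 days (March has 31).
Apr 26, 1879 → May 26, 1879: 30 days (April has 30).
May 26, 1879 → Jun 26, 1879: 31 days (May has 31).
Jun 26, 1879 → Jul 26, 1879: 30 days (June has 30).
Jul 26, 1879 → Aug 26, 1879: 31 days (July has 31).
Aug 26, 1879 → Sep 26, 1879: 31 days (August has 31).
Sep 26, 1879 → Oct 26, 1879: 30 days (September has 30).
Oct 26, 1879 → Nov 26, 1879: 31 days (October has 31).
Nov 26, 1879 → Dec 26, 1879: 30 days (November has 30).
Dec 26, 1879 → Jan 24, 1880: 29 days.
Total: 5417 days.

5417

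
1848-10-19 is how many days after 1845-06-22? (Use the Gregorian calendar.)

1215

Jun 22, 1845 → Jun 22, 1846: 365 days.
Jun 22, 1846 → Jun 22, 1847: 365 days.
Jun 22, 1847 → Jun 22, 1848: 366 days (Feb 29, 1848 is in that span).
Jun 22, 1848 → Jul 22, 1848: 30 days (June has 30).
Jul 22, 1848 → Aug 22, 1848: 31 days (July has 31).
Aug 22, 1848 → Sep 22, 1848: 31 days (August has 31).
Sep 22, 1848 → Oct 19, 1848: 27 days.
Total: 1215 days.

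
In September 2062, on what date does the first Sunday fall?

September 3, 2062

September 1, 2062 is a Friday.
The first Sunday is therefore September 3 (2 days later).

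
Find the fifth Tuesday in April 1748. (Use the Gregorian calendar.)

April 1, 1748 is a Monday.
The first Tuesday is therefore April 2 (1 days later).
The fifth Tuesday is 2 + 4×7 = April 30.

April 30, 1748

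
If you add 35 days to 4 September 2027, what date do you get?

October 9, 2027

Sep has 30 days: +27 → Oct 1, 2027 (8 left).
+8 → Oct 9, 2027.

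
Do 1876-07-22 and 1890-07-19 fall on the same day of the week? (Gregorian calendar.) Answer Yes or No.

Yes

From Jul 22, 1876 to Jul 19, 1890 is 5110 days.
5110 mod 7 = 0, so they are the same weekday.
(Jul 22, 1876 is a Saturday; Jul 19, 1890 is a Saturday.)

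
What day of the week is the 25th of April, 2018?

Doomsday rule: the anchor day for the 2000s is Tuesday. For year 18: 18÷12 = 1 r 6, and 6÷4 = 1, so 1+6+1 = 8.
Tuesday + 8 ≡ Wednesday — that's 2018's doomsday.
In April the doomsday date is Apr 4.
Apr 25 is 21 days after Apr 4; 21 mod 7 = 0, so Wednesday + 0 = Wednesday.

Wednesday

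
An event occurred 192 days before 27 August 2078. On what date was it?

February 16, 2078

−27 → Jul 31, 2078 (end of Jul, 31 days; 165 left).
−31 → Jun 30, 2078 (end of Jun, 30 days; 134 left).
−30 → May 31, 2078 (end of May, 31 days; 104 left).
−31 → Apr 30, 2078 (end of Apr, 30 days; 73 left).
−30 → Mar 31, 2078 (end of Mar, 31 days; 43 left).
−31 → Feb 28, 2078 (end of Feb, 28 days; 12 left).
−12 → Feb 16, 2078.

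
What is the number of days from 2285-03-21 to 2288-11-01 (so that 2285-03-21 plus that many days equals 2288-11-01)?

Mar 21, 2285 → Mar 21, 2286: 365 days.
Mar 21, 2286 → Mar 21, 2287: 365 days.
Mar 21, 2287 → Mar 21, 2288: 366 days (Feb 29, 2288 is in that span).
Mar 21, 2288 → Apr 21, 2288: 31 days (March has 31).
Apr 21, 2288 → May 21, 2288: 30 days (April has 30).
May 21, 2288 → Jun 21, 2288: 31 days (May has 31).
Jun 21, 2288 → Jul 21, 2288: 30 days (June has 30).
Jul 21, 2288 → Aug 21, 2288: 31 days (July has 31).
Aug 21, 2288 → Sep 21, 2288: 31 days (August has 31).
Sep 21, 2288 → Oct 21, 2288: 30 days (September has 30).
Oct 21, 2288 → Nov 1, 2288: 11 days.
Total: 1321 days.

1321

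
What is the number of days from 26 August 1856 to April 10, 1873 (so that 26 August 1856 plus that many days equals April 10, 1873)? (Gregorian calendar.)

Aug 26, 1856 → Aug 26, 1857: 365 days.
Aug 26, 1857 → Aug 26, 1858: 365 days.
Aug 26, 1858 → Aug 26, 1859: 365 days.
Aug 26, 1859 → Aug 26, 1860: 366 days (Feb 29, 1860 is in that span).
Aug 26, 1860 → Aug 26, 1861: 365 days.
Aug 26, 1861 → Aug 26, 1862: 365 days.
Aug 26, 1862 → Aug 26, 1863: 365 days.
Aug 26, 1863 → Aug 26, 1864: 366 days (Feb 29, 1864 is in that span).
Aug 26, 1864 → Aug 26, 1865: 365 days.
Aug 26, 1865 → Aug 26, 1866: 365 days.
Aug 26, 1866 → Aug 26, 1867: 365 days.
Aug 26, 1867 → Aug 26, 1868: 366 days (Feb 29, 1868 is in that span).
Aug 26, 1868 → Aug 26, 1869: 365 days.
Aug 26, 1869 → Aug 26, 1870: 365 days.
Aug 26, 1870 → Aug 26, 1871: 365 days.
Aug 26, 1871 → Aug 26, 1872: 366 days (Feb 29, 1872 is in that span).
Aug 26, 1872 → Sep 26, 1872: 31 days (August has 31).
Sep 26, 1872 → Oct 26, 1872: 30 days (September has 30).
Oct 26, 1872 → Nov 26, 1872: 31 days (October has 31).
Nov 26, 1872 → Dec 26, 1872: 30 days (November has 30).
Dec 26, 1872 → Jan 26, 1873: 31 days (December has 31).
Jan 26, 1873 → Feb 26, 1873: 31 days (January has 31).
Feb 26, 1873 → Mar 26, 1873: 28 days (February has 28).
Mar 26, 1873 → Apr 10, 1873: 15 days.
Total: 6071 days.

6071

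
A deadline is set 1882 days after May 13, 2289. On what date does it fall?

July 8, 2294

+365 (one year) → May 13, 2290 (1517 left).
+365 (one year) → May 13, 2291 (1152 left).
+366 (one year; includes Feb 29, 2292) → May 13, 2292 (786 left).
+365 (one year) → May 13, 2293 (421 left).
+365 (one year) → May 13, 2294 (56 left).
May has 31 days: +19 → Jun 1, 2294 (37 left).
Jun has 30 days: +30 → Jul 1, 2294 (7 left).
+7 → Jul 8, 2294.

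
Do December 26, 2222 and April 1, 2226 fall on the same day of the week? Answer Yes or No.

From Dec 26, 2222 to Apr 1, 2226 is 1192 days.
1192 mod 7 = 2, so they are different weekdays.
(Dec 26, 2222 is a Thursday; Apr 1, 2226 is a Saturday.)

No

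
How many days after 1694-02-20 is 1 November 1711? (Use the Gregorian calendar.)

Feb 20, 1694 → Feb 20, 1695: 365 days.
Feb 20, 1695 → Feb 20, 1696: 365 days.
Feb 20, 1696 → Feb 20, 1697: 366 days (Feb 29, 1696 is in that span).
Feb 20, 1697 → Feb 20, 1698: 365 days.
Feb 20, 1698 → Feb 20, 1699: 365 days.
Feb 20, 1699 → Feb 20, 1700: 365 days.
Feb 20, 1700 → Feb 20, 1701: 365 days.
Feb 20, 1701 → Feb 20, 1702: 365 days.
Feb 20, 1702 → Feb 20, 1703: 365 days.
Feb 20, 1703 → Feb 20, 1704: 365 days.
Feb 20, 1704 → Feb 20, 1705: 366 days (Feb 29, 1704 is in that span).
Feb 20, 1705 → Feb 20, 1706: 365 days.
Feb 20, 1706 → Feb 20, 1707: 365 days.
Feb 20, 1707 → Feb 20, 1708: 365 days.
Feb 20, 1708 → Feb 20, 1709: 366 days (Feb 29, 1708 is in that span).
Feb 20, 1709 → Feb 20, 1710: 365 days.
Feb 20, 1710 → Feb 20, 1711: 365 days.
Feb 20, 1711 → Mar 20, 1711: 28 days (February has 28).
Mar 20, 1711 → Apr 20, 1711: 31 days (March has 31).
Apr 20, 1711 → May 20, 1711: 30 days (April has 30).
May 20, 1711 → Jun 20, 1711: 31 days (May has 31).
Jun 20, 1711 → Jul 20, 1711: 30 days (June has 30).
Jul 20, 1711 → Aug 20, 1711: 31 days (July has 31).
Aug 20, 1711 → Sep 20, 1711: 31 days (August has 31).
Sep 20, 1711 → Oct 20, 1711: 30 days (September has 30).
Oct 20, 1711 → Nov 1, 1711: 12 days.
Total: 6462 days.

6462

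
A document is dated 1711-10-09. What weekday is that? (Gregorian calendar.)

Friday

Doomsday rule: the anchor day for the 1700s is Sunday. For year 11: 11÷12 = 0 r 11, and 11÷4 = 2, so 0+11+2 = 13.
Sunday + 13 ≡ Saturday — that's 1711's doomsday.
In October the doomsday date is Oct 10.
Oct 9 is 1 day before Oct 10; 1 mod 7 = 1, so Saturday − 1 = Friday.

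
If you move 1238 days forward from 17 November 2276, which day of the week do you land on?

Nov 17, 2276 is a Friday.
1238 mod 7 = 6, so 1238 days after a Friday is Friday + 6 = Thursday.

Thursday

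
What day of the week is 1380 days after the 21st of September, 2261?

First find the weekday of Sep 21, 2261. Doomsday rule: the anchor day for the 2200s is Friday. For year 61: 61÷12 = 5 r 1, and 1÷4 = 0, so 5+1+0 = 6.
Friday + 6 ≡ Thursday — that's 2261's doomsday.
In September the doomsday date is Sep 5.
Sep 21 is 16 days after Sep 5; 16 mod 7 = 2, so Thursday + 2 = Saturday.
1380 mod 7 = 1, so 1380 days after a Saturday is Saturday + 1 = Sunday.

Sunday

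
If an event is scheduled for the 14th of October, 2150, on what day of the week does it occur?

Doomsday rule: the anchor day for the 2100s is Sunday. For year 50: 50÷12 = 4 r 2, and 2÷4 = 0, so 4+2+0 = 6.
Sunday + 6 ≡ Saturday — that's 2150's doomsday.
In October the doomsday date is Oct 10.
Oct 14 is 4 days after Oct 10; 4 mod 7 = 4, so Saturday + 4 = Wednesday.

Wednesday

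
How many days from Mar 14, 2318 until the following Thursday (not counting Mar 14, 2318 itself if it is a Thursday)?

Mar 14, 2318 is a Thursday.
From Thursday to the next Thursday is 7 days.

7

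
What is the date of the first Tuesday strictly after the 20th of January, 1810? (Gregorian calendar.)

Jan 20, 1810 is a Saturday.
From Saturday to the next Tuesday is 3 days.
Jan 20, 1810 + 3 = Jan 23, 1810.

January 23, 1810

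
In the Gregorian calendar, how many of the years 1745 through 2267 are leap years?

126

Multiples of 4 in [1745,2267]: 130.
Of those, multiples of 100: 5 (not leap unless ÷400).
Multiples of 400: 1.
Leap years = 130 − 5 + 1 = 126.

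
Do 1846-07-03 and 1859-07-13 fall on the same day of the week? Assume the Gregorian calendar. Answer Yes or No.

No

From Jul 3, 1846 to Jul 13, 1859 is 4758 days.
4758 mod 7 = 5, so they are different weekdays.
(Jul 3, 1846 is a Friday; Jul 13, 1859 is a Wednesday.)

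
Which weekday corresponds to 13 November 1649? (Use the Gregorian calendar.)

Saturday

Doomsday rule: the anchor day for the 1600s is Tuesday. For year 49: 49÷12 = 4 r 1, and 1÷4 = 0, so 4+1+0 = 5.
Tuesday + 5 ≡ Sunday — that's 1649's doomsday.
In November the doomsday date is Nov 7.
Nov 13 is 6 days after Nov 7; 6 mod 7 = 6, so Sunday + 6 = Saturday.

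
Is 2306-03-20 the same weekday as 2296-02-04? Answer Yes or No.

Yes

From Feb 4, 2296 to Mar 20, 2306 is 3696 days.
3696 mod 7 = 0, so they are the same weekday.
(Feb 4, 2296 is a Tuesday; Mar 20, 2306 is a Tuesday.)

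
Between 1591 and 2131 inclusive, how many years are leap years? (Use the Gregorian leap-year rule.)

131

Multiples of 4 in [1591,2131]: 135.
Of those, multiples of 100: 6 (not leap unless ÷400).
Multiples of 400: 2.
Leap years = 135 − 6 + 2 = 131.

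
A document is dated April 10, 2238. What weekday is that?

Doomsday rule: the anchor day for the 2200s is Friday. For year 38: 38÷12 = 3 r 2, and 2÷4 = 0, so 3+2+0 = 5.
Friday + 5 ≡ Wednesday — that's 2238's doomsday.
In April the doomsday date is Apr 4.
Apr 10 is 6 days after Apr 4; 6 mod 7 = 6, so Wednesday + 6 = Tuesday.

Tuesday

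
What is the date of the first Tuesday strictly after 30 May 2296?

May 30, 2296 is a Saturday.
From Saturday to the next Tuesday is 3 days.
May 30, 2296 + 3 = Jun 2, 2296.

June 2, 2296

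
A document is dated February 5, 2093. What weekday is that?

Thursday

Doomsday rule: the anchor day for the 2000s is Tuesday. For year 93: 93÷12 = 7 r 9, and 9÷4 = 2, so 7+9+2 = 18.
Tuesday + 18 ≡ Saturday — that's 2093's doomsday.
In February the doomsday date is Feb 28 (2093 is not a leap year).
Feb 5 is 23 days before Feb 28; 23 mod 7 = 2, so Saturday − 2 = Thursday.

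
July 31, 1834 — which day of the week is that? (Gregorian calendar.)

January 1, 1834 is a Wednesday.
Jan 1, 1834 → Feb 1, 1834: 31 days (January has 31).
Feb 1, 1834 → Mar 1, 1834: 28 days (February has 28).
Mar 1, 1834 → Apr 1, 1834: 31 days (March has 31).
Apr 1, 1834 → May 1, 1834: 30 days (April has 30).
May 1, 1834 → Jun 1, 1834: 31 days (May has 31).
Jun 1, 1834 → Jul 1, 1834: 30 days (June has 30).
Jul 1, 1834 → Jul 31, 1834: 30 days.
Total: 211 days.
211 mod 7 = 1, so Wednesday + 1 = Thursday.

Thursday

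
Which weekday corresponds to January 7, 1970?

January 1, 1970 is a Thursday.
Jan 1, 1970 → Jan 7, 1970: 6 days.
Total: 6 days.
6 mod 7 = 6, so Thursday + 6 = Wednesday.

Wednesday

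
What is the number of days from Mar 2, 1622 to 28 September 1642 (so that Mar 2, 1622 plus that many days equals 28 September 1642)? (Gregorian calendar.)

7515

Mar 2, 1622 → Mar 2, 1623: 365 days.
Mar 2, 1623 → Mar 2, 1624: 366 days (Feb 29, 1624 is in that span).
Mar 2, 1624 → Mar 2, 1625: 365 days.
Mar 2, 1625 → Mar 2, 1626: 365 days.
Mar 2, 1626 → Mar 2, 1627: 365 days.
Mar 2, 1627 → Mar 2, 1628: 366 days (Feb 29, 1628 is in that span).
Mar 2, 1628 → Mar 2, 1629: 365 days.
Mar 2, 1629 → Mar 2, 1630: 365 days.
Mar 2, 1630 → Mar 2, 1631: 365 days.
Mar 2, 1631 → Mar 2, 1632: 366 days (Feb 29, 1632 is in that span).
Mar 2, 1632 → Mar 2, 1633: 365 days.
Mar 2, 1633 → Mar 2, 1634: 365 days.
Mar 2, 1634 → Mar 2, 1635: 365 days.
Mar 2, 1635 → Mar 2, 1636: 366 days (Feb 29, 1636 is in that span).
Mar 2, 1636 → Mar 2, 1637: 365 days.
Mar 2, 1637 → Mar 2, 1638: 365 days.
Mar 2, 1638 → Mar 2, 1639: 365 days.
Mar 2, 1639 → Mar 2, 1640: 366 days (Feb 29, 1640 is in that span).
Mar 2, 1640 → Mar 2, 1641: 365 days.
Mar 2, 1641 → Mar 2, 1642: 365 days.
Mar 2, 1642 → Apr 2, 1642: 31 days (March has 31).
Apr 2, 1642 → May 2, 1642: 30 days (April has 30).
May 2, 1642 → Jun 2, 1642: 31 days (May has 31).
Jun 2, 1642 → Jul 2, 1642: 30 days (June has 30).
Jul 2, 1642 → Aug 2, 1642: 31 days (July has 31).
Aug 2, 1642 → Sep 2, 1642: 31 days (August has 31).
Sep 2, 1642 → Sep 28, 1642: 26 days.
Total: 7515 days.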